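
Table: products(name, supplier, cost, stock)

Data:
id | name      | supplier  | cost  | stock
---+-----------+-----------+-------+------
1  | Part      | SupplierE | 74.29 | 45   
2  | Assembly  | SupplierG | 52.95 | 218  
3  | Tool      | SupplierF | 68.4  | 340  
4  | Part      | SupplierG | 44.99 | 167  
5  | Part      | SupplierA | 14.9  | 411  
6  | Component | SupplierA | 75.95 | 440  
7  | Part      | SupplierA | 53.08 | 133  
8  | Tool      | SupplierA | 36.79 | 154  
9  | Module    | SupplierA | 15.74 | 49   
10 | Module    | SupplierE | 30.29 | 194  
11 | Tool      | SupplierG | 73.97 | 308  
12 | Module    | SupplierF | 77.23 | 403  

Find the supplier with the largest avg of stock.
SELECT supplier, AVG(stock) as val
FROM products
GROUP BY supplier
ORDER BY val DESC
LIMIT 1

Result: SupplierF with avg(stock) = 371.50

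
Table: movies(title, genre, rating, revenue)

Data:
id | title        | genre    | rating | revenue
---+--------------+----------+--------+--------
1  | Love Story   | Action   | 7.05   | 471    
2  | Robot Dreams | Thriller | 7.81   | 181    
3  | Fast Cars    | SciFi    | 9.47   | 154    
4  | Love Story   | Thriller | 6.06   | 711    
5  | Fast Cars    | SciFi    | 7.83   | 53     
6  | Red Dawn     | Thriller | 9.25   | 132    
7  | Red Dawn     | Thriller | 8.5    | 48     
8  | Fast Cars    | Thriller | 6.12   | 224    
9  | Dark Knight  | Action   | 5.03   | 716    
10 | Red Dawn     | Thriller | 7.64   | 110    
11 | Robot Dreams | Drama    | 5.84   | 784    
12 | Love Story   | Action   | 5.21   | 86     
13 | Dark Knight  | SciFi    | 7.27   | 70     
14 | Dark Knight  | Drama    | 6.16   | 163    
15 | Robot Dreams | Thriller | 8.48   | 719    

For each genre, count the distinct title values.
SELECT genre, COUNT(DISTINCT title)
FROM movies
GROUP BY genre

Result:
  Action: 2 distinct
  Drama: 2 distinct
  SciFi: 2 distinct
  Thriller: 4 distinct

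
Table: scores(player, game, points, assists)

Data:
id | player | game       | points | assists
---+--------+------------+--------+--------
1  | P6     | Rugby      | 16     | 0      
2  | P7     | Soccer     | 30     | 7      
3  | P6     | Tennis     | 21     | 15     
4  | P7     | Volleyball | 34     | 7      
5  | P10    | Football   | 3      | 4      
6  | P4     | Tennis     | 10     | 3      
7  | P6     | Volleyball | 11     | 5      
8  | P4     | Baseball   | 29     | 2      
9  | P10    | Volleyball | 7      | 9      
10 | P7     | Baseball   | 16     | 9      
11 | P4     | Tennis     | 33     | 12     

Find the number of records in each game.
SELECT game, COUNT(*) as count
FROM scores
GROUP BY game

Result:
  Baseball: 2
  Football: 1
  Rugby: 1
  Soccer: 1
  Tennis: 3
  Volleyball: 3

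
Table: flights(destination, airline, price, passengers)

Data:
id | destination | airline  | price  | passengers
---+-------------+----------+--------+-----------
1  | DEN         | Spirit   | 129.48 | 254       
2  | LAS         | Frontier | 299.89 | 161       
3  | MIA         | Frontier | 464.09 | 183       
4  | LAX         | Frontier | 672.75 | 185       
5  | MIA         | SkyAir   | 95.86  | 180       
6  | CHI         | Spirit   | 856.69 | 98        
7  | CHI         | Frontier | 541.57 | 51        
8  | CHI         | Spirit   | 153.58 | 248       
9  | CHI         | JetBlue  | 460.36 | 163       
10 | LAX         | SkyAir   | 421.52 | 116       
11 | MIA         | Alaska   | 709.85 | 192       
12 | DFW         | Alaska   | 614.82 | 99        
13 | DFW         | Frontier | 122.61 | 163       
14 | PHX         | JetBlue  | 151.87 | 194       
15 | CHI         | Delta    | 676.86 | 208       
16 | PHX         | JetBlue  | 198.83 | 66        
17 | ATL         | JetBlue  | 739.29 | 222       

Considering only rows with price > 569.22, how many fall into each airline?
SELECT airline, COUNT(*)
FROM flights
WHERE price > 569.22
GROUP BY airline

Note: WHERE filters rows before grouping.

Result:
  Alaska: 2
  Delta: 1
  Frontier: 1
  JetBlue: 1
  Spirit: 1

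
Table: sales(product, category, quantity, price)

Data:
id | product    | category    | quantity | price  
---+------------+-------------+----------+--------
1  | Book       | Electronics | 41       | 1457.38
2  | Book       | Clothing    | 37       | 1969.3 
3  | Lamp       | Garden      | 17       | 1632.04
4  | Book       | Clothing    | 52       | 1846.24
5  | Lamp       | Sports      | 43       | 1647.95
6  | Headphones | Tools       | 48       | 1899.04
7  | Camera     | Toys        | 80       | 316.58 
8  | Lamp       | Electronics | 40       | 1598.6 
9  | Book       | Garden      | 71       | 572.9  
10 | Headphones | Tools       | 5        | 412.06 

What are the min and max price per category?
SELECT category, MIN(price), MAX(price)
FROM sales
GROUP BY category

Result:
  Clothing: min=1846.24, max=1969.30
  Electronics: min=1457.38, max=1598.60
  Garden: min=572.90, max=1632.04
  Sports: min=1647.95, max=1647.95
  Tools: min=412.06, max=1899.04
  Toys: min=316.58, max=316.58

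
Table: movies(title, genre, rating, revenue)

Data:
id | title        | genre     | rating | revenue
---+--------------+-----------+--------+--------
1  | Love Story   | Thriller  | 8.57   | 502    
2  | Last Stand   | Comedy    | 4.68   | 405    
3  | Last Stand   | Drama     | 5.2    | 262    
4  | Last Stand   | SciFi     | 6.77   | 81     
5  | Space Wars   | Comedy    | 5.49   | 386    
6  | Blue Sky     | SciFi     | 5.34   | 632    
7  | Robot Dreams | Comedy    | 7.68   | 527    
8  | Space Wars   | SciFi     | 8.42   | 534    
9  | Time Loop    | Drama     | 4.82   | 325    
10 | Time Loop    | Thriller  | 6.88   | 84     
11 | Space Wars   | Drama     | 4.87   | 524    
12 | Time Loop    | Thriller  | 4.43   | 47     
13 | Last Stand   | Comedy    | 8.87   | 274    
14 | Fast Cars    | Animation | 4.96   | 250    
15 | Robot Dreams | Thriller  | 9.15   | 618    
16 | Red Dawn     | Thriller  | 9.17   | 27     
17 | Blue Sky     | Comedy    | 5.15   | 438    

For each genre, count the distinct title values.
SELECT genre, COUNT(DISTINCT title)
FROM movies
GROUP BY genre

Result:
  Animation: 1 distinct
  Comedy: 4 distinct
  Drama: 3 distinct
  SciFi: 3 distinct
  Thriller: 4 distinct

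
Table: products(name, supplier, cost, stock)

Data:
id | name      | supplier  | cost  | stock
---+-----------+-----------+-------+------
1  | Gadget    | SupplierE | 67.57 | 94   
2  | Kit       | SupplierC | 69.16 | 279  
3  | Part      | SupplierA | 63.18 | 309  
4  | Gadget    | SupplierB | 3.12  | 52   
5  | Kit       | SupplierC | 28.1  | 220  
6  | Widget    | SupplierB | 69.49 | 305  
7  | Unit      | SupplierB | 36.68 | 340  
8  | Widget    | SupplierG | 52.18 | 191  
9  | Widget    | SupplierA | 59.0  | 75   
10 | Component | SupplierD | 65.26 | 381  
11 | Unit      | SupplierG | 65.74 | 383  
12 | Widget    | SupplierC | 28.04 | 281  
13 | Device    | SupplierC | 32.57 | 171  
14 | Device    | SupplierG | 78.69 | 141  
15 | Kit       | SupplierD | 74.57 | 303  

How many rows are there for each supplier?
SELECT supplier, COUNT(*) as count
FROM products
GROUP BY supplier

Result:
  SupplierA: 2
  SupplierB: 3
  SupplierC: 4
  SupplierD: 2
  SupplierE: 1
  SupplierG: 3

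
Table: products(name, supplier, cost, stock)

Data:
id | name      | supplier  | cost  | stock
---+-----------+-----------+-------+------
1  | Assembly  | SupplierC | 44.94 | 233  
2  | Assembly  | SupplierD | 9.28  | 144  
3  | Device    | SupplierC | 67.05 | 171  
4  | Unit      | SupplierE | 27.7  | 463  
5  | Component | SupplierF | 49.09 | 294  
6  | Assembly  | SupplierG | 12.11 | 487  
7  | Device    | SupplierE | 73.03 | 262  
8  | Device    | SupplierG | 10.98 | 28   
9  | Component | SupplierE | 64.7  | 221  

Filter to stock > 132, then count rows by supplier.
SELECT supplier, COUNT(*)
FROM products
WHERE stock > 132
GROUP BY supplier

Note: WHERE filters rows before grouping.

Result:
  SupplierC: 2
  SupplierD: 1
  SupplierE: 3
  SupplierF: 1
  SupplierG: 1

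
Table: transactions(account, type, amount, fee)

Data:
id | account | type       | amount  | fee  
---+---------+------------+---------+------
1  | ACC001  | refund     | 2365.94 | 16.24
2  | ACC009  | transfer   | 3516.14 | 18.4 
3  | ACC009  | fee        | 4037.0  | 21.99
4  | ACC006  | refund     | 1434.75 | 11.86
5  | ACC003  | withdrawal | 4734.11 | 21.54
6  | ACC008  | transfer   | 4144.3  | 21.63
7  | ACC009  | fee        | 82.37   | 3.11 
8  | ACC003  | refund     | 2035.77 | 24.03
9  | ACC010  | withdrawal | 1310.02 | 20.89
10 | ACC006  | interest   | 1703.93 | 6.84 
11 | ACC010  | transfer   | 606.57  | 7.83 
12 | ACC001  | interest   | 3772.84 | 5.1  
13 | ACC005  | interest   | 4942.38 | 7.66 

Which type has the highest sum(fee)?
SELECT type, SUM(fee) as val
FROM transactions
GROUP BY type
ORDER BY val DESC
LIMIT 1

Result: refund with sum(fee) = 52.13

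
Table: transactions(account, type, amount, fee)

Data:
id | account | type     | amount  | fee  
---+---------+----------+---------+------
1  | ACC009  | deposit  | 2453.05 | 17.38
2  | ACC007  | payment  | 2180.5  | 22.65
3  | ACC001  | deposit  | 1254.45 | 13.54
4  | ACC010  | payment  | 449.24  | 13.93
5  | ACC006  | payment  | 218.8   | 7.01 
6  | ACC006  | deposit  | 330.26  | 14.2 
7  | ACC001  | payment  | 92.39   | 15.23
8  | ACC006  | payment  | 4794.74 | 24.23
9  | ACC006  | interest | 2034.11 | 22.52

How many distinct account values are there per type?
SELECT type, COUNT(DISTINCT account)
FROM transactions
GROUP BY type

Result:
  deposit: 3 distinct
  interest: 1 distinct
  payment: 4 distinct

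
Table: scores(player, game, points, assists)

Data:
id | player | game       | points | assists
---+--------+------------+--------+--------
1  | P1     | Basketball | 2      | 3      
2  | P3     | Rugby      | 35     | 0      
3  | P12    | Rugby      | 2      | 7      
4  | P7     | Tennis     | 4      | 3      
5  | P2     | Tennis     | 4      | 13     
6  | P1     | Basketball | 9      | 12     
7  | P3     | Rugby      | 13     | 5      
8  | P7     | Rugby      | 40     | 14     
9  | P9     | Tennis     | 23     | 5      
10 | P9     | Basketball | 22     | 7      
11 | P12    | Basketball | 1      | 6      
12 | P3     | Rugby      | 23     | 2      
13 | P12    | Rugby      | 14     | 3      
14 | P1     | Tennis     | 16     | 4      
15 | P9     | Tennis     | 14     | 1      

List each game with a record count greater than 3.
SELECT game, COUNT(*) as cnt
FROM scores
GROUP BY game
HAVING COUNT(*) > 3

Result:
  Basketball: 4
  Rugby: 6
  Tennis: 5

Note: HAVING filters groups after aggregation, WHERE filters rows before.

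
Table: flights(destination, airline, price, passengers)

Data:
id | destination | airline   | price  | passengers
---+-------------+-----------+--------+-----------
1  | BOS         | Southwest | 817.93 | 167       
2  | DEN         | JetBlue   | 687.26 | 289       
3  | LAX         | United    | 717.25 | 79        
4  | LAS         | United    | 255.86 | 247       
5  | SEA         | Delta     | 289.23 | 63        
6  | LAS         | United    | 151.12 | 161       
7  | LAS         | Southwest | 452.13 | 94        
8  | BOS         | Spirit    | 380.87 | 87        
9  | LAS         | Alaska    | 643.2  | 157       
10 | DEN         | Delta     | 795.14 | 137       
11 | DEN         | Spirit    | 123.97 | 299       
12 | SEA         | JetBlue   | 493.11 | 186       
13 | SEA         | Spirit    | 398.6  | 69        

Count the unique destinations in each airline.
SELECT airline, COUNT(DISTINCT destination)
FROM flights
GROUP BY airline

Result:
  Alaska: 1 distinct
  Delta: 2 distinct
  JetBlue: 2 distinct
  Southwest: 2 distinct
  Spirit: 3 distinct
  United: 2 distinct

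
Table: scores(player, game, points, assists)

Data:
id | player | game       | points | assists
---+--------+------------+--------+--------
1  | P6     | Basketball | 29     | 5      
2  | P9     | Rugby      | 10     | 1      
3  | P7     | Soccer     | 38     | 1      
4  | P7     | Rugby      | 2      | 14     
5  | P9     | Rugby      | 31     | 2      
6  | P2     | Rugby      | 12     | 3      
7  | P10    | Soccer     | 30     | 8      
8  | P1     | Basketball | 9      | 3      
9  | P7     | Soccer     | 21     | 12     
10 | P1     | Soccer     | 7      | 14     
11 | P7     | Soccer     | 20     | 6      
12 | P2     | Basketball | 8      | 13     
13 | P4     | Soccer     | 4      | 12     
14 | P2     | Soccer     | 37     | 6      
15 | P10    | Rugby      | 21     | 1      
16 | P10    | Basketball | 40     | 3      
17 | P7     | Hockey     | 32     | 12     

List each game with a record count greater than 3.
SELECT game, COUNT(*) as cnt
FROM scores
GROUP BY game
HAVING COUNT(*) > 3

Result:
  Basketball: 4
  Rugby: 5
  Soccer: 7

Note: HAVING filters groups after aggregation, WHERE filters rows before.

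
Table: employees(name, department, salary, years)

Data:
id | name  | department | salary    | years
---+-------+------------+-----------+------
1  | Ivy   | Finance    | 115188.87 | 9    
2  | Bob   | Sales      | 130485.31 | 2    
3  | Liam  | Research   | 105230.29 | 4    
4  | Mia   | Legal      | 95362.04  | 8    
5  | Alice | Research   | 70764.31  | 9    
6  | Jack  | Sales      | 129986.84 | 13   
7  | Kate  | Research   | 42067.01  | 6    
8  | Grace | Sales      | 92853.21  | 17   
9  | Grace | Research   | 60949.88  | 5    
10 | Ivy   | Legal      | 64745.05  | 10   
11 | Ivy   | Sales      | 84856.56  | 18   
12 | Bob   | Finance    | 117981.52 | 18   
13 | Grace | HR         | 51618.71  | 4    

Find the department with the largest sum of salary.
SELECT department, SUM(salary) as val
FROM employees
GROUP BY department
ORDER BY val DESC
LIMIT 1

Result: Sales with sum(salary) = 438181.92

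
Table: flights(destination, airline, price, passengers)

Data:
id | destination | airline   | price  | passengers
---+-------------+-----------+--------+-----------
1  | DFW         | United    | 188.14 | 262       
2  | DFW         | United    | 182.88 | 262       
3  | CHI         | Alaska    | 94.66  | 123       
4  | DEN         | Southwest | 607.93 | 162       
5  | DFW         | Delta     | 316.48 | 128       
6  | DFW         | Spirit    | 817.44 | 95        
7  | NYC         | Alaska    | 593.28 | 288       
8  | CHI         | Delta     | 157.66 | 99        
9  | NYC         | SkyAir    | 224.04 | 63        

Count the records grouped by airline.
SELECT airline, COUNT(*) as count
FROM flights
GROUP BY airline

Result:
  Alaska: 2
  Delta: 2
  SkyAir: 1
  Southwest: 1
  Spirit: 1
  United: 2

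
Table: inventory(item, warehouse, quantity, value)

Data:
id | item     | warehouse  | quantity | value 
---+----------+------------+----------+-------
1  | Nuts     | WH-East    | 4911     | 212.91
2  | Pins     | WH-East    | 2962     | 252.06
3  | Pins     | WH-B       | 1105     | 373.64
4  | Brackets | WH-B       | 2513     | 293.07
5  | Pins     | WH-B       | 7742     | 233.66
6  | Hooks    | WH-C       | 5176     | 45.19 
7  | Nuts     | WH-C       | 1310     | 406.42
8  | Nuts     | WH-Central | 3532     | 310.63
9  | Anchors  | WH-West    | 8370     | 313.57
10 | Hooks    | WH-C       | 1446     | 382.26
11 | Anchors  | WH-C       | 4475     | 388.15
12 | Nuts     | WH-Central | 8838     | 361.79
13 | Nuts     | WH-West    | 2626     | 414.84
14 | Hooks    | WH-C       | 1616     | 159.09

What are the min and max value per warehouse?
SELECT warehouse, MIN(value), MAX(value)
FROM inventory
GROUP BY warehouse

Result:
  WH-B: min=233.66, max=373.64
  WH-C: min=45.19, max=406.42
  WH-Central: min=310.63, max=361.79
  WH-East: min=212.91, max=252.06
  WH-West: min=313.57, max=414.84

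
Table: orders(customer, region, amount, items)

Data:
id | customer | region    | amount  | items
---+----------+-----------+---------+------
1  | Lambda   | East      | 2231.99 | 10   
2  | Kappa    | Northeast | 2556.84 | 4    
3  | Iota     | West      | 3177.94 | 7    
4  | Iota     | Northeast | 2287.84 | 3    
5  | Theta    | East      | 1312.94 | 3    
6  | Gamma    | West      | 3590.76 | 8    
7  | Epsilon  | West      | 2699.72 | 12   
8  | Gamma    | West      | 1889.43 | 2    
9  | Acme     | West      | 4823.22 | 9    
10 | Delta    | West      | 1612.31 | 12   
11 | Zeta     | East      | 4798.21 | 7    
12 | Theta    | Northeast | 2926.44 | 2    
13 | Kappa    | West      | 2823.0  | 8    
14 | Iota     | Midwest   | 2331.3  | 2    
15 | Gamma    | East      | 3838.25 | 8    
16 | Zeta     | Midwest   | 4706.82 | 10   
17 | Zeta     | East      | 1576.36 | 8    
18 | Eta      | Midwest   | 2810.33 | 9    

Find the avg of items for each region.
SELECT region, AVG(items) as result
FROM orders
GROUP BY region

Result:
  East: 7.20
  Midwest: 7.00
  Northeast: 3.00
  West: 8.29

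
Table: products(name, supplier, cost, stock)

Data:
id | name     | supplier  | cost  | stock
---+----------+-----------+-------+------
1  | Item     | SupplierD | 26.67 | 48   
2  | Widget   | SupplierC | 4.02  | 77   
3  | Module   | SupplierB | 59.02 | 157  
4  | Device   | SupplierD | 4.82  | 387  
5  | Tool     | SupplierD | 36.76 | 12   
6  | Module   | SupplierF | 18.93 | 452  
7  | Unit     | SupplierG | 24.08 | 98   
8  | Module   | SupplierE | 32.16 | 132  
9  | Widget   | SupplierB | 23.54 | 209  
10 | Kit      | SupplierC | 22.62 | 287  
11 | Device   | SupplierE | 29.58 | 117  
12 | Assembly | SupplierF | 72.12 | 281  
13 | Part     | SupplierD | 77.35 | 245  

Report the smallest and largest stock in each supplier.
SELECT supplier, MIN(stock), MAX(stock)
FROM products
GROUP BY supplier

Result:
  SupplierB: min=157, max=209
  SupplierC: min=77, max=287
  SupplierD: min=12, max=387
  SupplierE: min=117, max=132
  SupplierF: min=281, max=452
  SupplierG: min=98, max=98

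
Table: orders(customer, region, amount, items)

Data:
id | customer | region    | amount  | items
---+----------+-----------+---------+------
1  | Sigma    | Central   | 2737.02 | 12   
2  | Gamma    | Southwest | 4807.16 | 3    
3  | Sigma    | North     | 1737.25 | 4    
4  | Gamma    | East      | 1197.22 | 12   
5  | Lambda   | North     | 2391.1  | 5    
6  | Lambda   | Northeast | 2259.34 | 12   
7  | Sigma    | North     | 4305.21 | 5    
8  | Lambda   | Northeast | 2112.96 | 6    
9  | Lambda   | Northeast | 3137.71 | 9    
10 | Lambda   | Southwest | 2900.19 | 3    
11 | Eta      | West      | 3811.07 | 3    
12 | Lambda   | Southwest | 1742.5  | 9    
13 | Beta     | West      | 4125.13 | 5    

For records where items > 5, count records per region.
SELECT region, COUNT(*)
FROM orders
WHERE items > 5
GROUP BY region

Note: WHERE filters rows before grouping.

Result:
  Central: 1
  East: 1
  Northeast: 3
  Southwest: 1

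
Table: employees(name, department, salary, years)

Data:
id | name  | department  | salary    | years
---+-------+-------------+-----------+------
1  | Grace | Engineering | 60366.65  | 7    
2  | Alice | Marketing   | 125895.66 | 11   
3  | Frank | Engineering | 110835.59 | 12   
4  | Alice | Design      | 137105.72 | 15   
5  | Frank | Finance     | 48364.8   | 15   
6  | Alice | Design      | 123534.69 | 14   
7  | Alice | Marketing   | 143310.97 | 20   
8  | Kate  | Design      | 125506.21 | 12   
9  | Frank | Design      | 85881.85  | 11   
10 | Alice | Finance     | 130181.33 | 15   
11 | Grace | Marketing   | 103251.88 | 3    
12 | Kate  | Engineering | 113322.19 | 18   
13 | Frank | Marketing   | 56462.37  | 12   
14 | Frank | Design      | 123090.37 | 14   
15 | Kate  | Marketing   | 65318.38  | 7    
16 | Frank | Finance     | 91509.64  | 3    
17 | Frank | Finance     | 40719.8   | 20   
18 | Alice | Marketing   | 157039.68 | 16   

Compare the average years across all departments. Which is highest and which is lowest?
SELECT department, AVG(years)
FROM employees
GROUP BY department
ORDER BY AVG(years)

All groups:
  Marketing: 11.50
  Engineering: 12.33
  Design: 13.20
  Finance: 13.25

Highest: Finance (13.25)
Lowest: Marketing (11.50)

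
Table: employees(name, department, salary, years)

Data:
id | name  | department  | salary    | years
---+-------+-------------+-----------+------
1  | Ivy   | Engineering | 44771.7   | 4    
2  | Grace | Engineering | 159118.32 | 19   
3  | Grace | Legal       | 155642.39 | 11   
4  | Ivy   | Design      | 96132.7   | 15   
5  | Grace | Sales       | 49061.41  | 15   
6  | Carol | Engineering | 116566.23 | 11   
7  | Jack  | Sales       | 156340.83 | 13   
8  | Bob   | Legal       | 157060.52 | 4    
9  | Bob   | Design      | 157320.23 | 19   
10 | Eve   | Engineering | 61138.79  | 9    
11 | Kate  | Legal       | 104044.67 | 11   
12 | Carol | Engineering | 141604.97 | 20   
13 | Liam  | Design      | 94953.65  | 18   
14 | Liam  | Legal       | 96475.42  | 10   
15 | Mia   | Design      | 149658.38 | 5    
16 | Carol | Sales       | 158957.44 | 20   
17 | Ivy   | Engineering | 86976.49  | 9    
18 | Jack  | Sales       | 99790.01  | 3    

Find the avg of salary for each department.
SELECT department, AVG(salary) as result
FROM employees
GROUP BY department

Result:
  Design: 124516.24
  Engineering: 101696.08
  Legal: 128305.75
  Sales: 116037.42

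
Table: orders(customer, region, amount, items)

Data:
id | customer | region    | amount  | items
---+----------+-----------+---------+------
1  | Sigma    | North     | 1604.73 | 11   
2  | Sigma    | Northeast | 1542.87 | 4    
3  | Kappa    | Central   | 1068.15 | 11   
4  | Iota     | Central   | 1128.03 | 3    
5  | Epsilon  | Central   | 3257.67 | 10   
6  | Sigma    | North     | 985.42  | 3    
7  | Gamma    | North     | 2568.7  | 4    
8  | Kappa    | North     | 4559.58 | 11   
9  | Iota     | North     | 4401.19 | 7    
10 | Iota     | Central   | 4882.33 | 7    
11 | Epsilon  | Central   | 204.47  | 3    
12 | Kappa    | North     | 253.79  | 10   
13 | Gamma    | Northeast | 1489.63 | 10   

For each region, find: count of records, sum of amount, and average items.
SELECT region,
       COUNT(*) as cnt,
       SUM(amount) as total_amount,
       AVG(items) as avg_items
FROM orders
GROUP BY region

Result:
  Central: 5 records, 10540.65 total amount, 6.80 avg items
  North: 6 records, 14373.41 total amount, 7.67 avg items
  Northeast: 2 records, 3032.50 total amount, 7.00 avg items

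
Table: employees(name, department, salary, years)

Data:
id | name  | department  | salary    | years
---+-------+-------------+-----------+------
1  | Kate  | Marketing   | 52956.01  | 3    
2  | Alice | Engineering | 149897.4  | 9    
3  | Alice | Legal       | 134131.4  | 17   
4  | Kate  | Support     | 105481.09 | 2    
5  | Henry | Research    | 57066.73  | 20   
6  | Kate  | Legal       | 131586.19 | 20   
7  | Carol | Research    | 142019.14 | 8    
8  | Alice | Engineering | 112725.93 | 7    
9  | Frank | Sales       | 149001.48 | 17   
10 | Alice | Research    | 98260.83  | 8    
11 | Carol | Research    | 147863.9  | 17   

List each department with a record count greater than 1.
SELECT department, COUNT(*) as cnt
FROM employees
GROUP BY department
HAVING COUNT(*) > 1

Result:
  Engineering: 2
  Legal: 2
  Research: 4

Note: HAVING filters groups after aggregation, WHERE filters rows before.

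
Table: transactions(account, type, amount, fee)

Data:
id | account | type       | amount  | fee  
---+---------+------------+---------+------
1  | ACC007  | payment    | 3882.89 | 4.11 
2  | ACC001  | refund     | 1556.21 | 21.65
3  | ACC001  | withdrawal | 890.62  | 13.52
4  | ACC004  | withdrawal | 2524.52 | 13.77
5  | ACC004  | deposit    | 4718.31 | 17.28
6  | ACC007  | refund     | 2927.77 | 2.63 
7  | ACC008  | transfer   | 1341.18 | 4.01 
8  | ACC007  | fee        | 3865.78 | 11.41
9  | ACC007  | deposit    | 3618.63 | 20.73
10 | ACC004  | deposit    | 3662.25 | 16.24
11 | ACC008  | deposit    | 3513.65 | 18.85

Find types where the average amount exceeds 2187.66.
SELECT type, AVG(amount)
FROM transactions
GROUP BY type
HAVING AVG(amount) > 2187.66

Result:
  deposit: avg=3878.21
  fee: avg=3865.78
  payment: avg=3882.89
  refund: avg=2241.99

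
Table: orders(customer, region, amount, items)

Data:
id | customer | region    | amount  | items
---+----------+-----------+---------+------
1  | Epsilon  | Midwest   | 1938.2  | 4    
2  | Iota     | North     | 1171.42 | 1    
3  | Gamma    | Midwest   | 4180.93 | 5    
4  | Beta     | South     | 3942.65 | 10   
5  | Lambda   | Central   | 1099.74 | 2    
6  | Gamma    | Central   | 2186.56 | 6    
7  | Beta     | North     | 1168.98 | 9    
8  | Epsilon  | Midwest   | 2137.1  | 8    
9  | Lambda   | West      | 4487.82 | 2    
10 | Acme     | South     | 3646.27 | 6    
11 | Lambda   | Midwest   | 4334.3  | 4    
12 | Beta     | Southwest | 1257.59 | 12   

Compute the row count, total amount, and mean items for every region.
SELECT region,
       COUNT(*) as cnt,
       SUM(amount) as total_amount,
       AVG(items) as avg_items
FROM orders
GROUP BY region

Result:
  Central: 2 records, 3286.30 total amount, 4.00 avg items
  Midwest: 4 records, 12590.53 total amount, 5.25 avg items
  North: 2 records, 2340.40 total amount, 5.00 avg items
  South: 2 records, 7588.92 total amount, 8.00 avg items
  Southwest: 1 records, 1257.59 total amount, 12.00 avg items
  West: 1 records, 4487.82 total amount, 2.00 avg items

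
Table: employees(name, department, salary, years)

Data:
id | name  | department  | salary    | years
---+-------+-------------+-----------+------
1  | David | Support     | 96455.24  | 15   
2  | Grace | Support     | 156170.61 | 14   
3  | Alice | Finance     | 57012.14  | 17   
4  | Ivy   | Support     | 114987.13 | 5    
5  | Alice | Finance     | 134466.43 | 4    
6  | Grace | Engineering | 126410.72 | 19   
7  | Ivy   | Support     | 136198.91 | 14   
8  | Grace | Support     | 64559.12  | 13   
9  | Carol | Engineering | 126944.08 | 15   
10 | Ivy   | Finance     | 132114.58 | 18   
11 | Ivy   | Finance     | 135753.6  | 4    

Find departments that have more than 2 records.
SELECT department, COUNT(*) as cnt
FROM employees
GROUP BY department
HAVING COUNT(*) > 2

Result:
  Finance: 4
  Support: 5

Note: HAVING filters groups after aggregation, WHERE filters rows before.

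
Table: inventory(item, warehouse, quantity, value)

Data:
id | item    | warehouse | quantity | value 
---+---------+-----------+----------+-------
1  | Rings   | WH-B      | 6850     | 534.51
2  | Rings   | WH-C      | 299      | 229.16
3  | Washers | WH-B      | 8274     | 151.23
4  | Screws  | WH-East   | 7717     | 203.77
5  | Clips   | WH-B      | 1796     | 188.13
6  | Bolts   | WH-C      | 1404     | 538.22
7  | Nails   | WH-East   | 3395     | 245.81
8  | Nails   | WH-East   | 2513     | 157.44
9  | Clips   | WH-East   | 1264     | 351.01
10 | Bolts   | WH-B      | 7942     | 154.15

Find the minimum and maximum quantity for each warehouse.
SELECT warehouse, MIN(quantity), MAX(quantity)
FROM inventory
GROUP BY warehouse

Result:
  WH-B: min=1796, max=8274
  WH-C: min=299, max=1404
  WH-East: min=1264, max=7717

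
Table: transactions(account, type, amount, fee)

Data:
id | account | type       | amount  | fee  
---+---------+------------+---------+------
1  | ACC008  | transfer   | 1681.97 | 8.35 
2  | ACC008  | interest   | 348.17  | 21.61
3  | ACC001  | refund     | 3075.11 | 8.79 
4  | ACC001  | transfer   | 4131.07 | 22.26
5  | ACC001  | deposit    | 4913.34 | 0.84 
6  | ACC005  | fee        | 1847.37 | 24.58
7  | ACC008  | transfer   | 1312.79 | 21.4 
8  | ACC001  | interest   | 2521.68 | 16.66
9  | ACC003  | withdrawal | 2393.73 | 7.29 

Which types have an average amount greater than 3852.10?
SELECT type, AVG(amount)
FROM transactions
GROUP BY type
HAVING AVG(amount) > 3852.10

Result:
  deposit: avg=4913.34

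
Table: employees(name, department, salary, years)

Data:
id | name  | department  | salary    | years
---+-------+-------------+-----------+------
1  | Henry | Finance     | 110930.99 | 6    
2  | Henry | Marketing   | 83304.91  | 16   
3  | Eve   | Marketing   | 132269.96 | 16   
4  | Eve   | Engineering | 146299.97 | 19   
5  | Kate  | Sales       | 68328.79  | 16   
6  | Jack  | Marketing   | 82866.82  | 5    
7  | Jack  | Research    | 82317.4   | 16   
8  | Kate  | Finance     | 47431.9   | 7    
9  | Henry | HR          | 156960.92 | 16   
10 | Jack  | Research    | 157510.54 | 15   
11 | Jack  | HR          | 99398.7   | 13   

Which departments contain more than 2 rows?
SELECT department, COUNT(*) as cnt
FROM employees
GROUP BY department
HAVING COUNT(*) > 2

Result:
  Marketing: 3

Note: HAVING filters groups after aggregation, WHERE filters rows before.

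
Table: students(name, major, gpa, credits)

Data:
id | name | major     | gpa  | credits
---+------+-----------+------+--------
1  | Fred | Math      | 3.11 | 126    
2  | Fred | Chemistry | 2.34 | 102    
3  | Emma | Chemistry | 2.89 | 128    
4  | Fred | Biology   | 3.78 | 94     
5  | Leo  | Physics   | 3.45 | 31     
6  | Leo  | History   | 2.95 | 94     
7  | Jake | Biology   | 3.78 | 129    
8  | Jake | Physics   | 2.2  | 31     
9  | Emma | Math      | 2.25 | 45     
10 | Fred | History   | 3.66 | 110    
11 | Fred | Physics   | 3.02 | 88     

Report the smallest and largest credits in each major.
SELECT major, MIN(credits), MAX(credits)
FROM students
GROUP BY major

Result:
  Biology: min=94, max=129
  Chemistry: min=102, max=128
  History: min=94, max=110
  Math: min=45, max=126
  Physics: min=31, max=88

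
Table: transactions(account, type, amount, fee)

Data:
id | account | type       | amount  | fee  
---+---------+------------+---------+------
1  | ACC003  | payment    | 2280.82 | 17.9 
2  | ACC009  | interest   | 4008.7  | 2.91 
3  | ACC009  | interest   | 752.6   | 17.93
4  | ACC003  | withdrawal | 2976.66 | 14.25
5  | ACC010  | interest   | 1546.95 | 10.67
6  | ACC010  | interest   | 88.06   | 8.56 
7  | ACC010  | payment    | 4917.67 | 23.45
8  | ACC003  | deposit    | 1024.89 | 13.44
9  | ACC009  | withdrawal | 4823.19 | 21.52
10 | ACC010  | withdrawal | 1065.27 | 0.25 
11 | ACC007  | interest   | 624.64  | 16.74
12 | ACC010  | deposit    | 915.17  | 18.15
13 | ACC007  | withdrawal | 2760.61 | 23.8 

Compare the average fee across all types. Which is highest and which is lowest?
SELECT type, AVG(fee)
FROM transactions
GROUP BY type
ORDER BY AVG(fee)

All groups:
  interest: 11.36
  withdrawal: 14.96
  deposit: 15.80
  payment: 20.68

Highest: payment (20.68)
Lowest: interest (11.36)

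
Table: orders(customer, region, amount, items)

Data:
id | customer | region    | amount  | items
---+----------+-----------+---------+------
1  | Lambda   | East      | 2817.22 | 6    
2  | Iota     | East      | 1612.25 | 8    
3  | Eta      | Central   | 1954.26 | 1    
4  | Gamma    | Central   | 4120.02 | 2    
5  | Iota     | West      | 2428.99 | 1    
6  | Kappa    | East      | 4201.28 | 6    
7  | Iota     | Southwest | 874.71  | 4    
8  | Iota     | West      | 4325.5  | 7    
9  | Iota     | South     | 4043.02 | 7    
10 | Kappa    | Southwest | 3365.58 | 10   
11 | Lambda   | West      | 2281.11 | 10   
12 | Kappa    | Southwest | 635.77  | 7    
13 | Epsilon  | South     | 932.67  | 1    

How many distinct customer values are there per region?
SELECT region, COUNT(DISTINCT customer)
FROM orders
GROUP BY region

Result:
  Central: 2 distinct
  East: 3 distinct
  South: 2 distinct
  Southwest: 2 distinct
  West: 2 distinct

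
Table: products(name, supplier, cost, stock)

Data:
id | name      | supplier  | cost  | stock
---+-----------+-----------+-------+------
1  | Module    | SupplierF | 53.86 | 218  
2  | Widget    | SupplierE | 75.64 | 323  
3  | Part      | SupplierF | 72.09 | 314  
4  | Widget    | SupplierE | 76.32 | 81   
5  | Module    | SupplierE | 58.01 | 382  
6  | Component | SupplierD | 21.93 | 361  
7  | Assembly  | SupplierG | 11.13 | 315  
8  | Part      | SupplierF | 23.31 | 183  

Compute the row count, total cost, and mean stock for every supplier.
SELECT supplier,
       COUNT(*) as cnt,
       SUM(cost) as total_cost,
       AVG(stock) as avg_stock
FROM products
GROUP BY supplier

Result:
  SupplierD: 1 records, 21.93 total cost, 361.00 avg stock
  SupplierE: 3 records, 209.97 total cost, 262.00 avg stock
  SupplierF: 3 records, 149.26 total cost, 238.33 avg stock
  SupplierG: 1 records, 11.13 total cost, 315.00 avg stock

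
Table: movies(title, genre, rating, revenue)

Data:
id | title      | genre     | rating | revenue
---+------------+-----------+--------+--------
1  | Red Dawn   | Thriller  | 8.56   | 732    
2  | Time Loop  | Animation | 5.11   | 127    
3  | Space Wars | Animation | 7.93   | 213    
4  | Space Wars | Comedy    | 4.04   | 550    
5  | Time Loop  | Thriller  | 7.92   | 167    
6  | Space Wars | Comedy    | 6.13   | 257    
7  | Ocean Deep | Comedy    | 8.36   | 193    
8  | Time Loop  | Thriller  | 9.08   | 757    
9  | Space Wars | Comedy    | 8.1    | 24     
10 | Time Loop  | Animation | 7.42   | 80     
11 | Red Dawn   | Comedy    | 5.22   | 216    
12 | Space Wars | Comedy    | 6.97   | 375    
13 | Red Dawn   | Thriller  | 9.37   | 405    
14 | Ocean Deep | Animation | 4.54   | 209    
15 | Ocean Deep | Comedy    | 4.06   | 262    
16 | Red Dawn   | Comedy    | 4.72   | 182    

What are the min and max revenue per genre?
SELECT genre, MIN(revenue), MAX(revenue)
FROM movies
GROUP BY genre

Result:
  Animation: min=80, max=213
  Comedy: min=24, max=550
  Thriller: min=167, max=757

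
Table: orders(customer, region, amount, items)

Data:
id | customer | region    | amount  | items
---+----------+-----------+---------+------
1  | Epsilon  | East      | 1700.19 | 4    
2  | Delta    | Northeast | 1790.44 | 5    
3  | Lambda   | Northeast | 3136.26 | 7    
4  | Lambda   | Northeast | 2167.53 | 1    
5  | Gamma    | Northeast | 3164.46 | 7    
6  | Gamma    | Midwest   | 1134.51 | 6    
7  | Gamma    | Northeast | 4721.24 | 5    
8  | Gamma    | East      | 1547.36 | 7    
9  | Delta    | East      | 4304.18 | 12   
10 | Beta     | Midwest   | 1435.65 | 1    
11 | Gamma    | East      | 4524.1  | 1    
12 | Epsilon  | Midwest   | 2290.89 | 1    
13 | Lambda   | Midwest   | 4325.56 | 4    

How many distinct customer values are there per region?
SELECT region, COUNT(DISTINCT customer)
FROM orders
GROUP BY region

Result:
  East: 3 distinct
  Midwest: 4 distinct
  Northeast: 3 distinct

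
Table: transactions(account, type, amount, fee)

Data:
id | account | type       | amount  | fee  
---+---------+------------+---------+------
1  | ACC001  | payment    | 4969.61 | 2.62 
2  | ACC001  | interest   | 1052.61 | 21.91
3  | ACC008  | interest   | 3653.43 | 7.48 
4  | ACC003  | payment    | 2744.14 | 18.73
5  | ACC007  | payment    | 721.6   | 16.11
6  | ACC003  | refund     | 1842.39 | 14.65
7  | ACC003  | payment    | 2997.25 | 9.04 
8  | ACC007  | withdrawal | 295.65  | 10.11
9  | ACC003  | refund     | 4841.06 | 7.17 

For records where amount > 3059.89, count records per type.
SELECT type, COUNT(*)
FROM transactions
WHERE amount > 3059.89
GROUP BY type

Note: WHERE filters rows before grouping.

Result:
  interest: 1
  payment: 1
  refund: 1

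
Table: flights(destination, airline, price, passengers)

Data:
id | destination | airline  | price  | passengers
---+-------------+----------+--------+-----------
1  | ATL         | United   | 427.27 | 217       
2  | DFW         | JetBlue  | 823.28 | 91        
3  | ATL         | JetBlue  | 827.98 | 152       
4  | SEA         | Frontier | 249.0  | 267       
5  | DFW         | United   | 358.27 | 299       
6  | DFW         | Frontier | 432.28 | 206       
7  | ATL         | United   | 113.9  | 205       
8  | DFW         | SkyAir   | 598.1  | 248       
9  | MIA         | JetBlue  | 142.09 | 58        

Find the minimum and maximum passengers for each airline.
SELECT airline, MIN(passengers), MAX(passengers)
FROM flights
GROUP BY airline

Result:
  Frontier: min=206, max=267
  JetBlue: min=58, max=152
  SkyAir: min=248, max=248
  United: min=205, max=299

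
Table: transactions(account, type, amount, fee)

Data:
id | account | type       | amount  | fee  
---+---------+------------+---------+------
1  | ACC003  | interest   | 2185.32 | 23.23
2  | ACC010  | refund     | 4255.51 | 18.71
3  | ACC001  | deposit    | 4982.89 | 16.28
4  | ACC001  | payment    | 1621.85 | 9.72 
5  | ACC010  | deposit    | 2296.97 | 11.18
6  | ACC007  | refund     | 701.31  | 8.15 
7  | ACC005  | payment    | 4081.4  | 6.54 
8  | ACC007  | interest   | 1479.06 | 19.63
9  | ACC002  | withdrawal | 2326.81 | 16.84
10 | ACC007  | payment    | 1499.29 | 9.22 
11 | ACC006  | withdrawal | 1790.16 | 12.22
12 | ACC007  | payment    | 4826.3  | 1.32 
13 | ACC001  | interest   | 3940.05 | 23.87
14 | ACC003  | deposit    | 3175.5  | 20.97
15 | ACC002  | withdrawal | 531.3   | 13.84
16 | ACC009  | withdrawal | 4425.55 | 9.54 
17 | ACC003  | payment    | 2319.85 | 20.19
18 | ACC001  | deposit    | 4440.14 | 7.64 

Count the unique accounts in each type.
SELECT type, COUNT(DISTINCT account)
FROM transactions
GROUP BY type

Result:
  deposit: 3 distinct
  interest: 3 distinct
  payment: 4 distinct
  refund: 2 distinct
  withdrawal: 3 distinct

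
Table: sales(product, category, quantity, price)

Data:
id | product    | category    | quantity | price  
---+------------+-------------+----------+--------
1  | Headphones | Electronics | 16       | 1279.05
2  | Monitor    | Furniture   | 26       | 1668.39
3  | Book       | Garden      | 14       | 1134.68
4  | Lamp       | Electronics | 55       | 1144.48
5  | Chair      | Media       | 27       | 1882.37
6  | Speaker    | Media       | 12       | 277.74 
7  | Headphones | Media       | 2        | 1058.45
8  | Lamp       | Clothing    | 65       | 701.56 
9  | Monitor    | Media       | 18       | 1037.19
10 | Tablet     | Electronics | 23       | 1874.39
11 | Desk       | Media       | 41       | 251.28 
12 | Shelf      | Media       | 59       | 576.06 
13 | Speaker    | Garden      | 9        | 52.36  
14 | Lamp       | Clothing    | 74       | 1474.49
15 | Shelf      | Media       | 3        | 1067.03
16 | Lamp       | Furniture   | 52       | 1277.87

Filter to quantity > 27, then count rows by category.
SELECT category, COUNT(*)
FROM sales
WHERE quantity > 27
GROUP BY category

Note: WHERE filters rows before grouping.

Result:
  Clothing: 2
  Electronics: 1
  Furniture: 1
  Media: 2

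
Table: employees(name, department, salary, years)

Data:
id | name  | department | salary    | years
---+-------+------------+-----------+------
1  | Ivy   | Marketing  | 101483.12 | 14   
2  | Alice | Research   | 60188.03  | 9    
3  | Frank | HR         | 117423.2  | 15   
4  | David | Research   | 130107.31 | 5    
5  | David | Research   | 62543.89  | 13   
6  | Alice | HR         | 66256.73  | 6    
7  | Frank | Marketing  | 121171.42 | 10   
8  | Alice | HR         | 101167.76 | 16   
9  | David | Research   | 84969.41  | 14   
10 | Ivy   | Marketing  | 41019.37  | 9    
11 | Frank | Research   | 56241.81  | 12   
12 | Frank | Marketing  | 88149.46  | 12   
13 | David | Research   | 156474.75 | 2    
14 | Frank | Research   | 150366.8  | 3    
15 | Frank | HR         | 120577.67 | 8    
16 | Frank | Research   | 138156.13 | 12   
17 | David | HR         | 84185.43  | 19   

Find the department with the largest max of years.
SELECT department, MAX(years) as val
FROM employees
GROUP BY department
ORDER BY val DESC
LIMIT 1

Result: HR with max(years) = 19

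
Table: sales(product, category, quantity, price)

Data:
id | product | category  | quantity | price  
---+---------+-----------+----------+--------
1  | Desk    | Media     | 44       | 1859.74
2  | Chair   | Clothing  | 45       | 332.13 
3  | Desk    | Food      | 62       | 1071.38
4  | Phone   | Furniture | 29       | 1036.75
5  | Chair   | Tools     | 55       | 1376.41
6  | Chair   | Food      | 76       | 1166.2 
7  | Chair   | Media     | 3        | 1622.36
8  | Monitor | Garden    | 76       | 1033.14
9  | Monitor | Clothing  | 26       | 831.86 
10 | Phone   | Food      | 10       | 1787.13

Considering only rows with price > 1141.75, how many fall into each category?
SELECT category, COUNT(*)
FROM sales
WHERE price > 1141.75
GROUP BY category

Note: WHERE filters rows before grouping.

Result:
  Food: 2
  Media: 2
  Tools: 1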